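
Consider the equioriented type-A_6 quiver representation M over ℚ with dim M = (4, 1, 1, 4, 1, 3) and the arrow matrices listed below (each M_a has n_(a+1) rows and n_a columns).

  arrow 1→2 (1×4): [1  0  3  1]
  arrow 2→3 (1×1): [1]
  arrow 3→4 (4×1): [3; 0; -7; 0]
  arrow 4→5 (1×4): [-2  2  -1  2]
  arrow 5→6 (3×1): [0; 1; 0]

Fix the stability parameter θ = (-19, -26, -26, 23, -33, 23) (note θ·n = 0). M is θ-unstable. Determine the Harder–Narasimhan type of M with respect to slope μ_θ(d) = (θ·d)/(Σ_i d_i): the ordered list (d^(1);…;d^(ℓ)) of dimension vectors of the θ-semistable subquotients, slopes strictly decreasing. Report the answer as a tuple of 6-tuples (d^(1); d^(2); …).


Via rank(M_{q-1}∘⋯∘M_p): M ≅ I[1,1]^3, I[1,6], I[4,4]^3, I[6,6]^2.
μ_θ-semistable layers: μ^(1)=23; μ^(2)=-5; μ^(3)=-19; μ^(4)=-71/3

((0, 0, 0, 3, 0, 3); (0, 0, 0, 1, 1, 0); (3, 0, 0, 0, 0, 0); (1, 1, 1, 0, 0, 0))


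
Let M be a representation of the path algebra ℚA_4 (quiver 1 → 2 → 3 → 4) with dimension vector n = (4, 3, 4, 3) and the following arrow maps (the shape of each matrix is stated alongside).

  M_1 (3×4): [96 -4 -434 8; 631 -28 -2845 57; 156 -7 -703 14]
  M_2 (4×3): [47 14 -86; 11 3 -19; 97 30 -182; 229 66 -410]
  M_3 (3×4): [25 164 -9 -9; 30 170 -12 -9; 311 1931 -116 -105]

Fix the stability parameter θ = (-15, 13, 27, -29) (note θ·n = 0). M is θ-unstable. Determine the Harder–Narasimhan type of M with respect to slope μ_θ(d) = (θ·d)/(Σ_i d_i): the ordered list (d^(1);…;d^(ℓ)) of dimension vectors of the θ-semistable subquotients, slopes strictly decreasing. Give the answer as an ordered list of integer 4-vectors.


Interval decomposition of M: I[1,1], I[1,2], I[1,4]^2, I[3,3], I[3,4].
HN type (ℓ=5): μ^(1)=27; μ^(2)=13; μ^(3)=11/3; μ^(4)=-1; μ^(5)=-15

((0, 0, 1, 0); (0, 1, 0, 0); (0, 2, 2, 2); (0, 0, 1, 1); (4, 0, 0, 0))


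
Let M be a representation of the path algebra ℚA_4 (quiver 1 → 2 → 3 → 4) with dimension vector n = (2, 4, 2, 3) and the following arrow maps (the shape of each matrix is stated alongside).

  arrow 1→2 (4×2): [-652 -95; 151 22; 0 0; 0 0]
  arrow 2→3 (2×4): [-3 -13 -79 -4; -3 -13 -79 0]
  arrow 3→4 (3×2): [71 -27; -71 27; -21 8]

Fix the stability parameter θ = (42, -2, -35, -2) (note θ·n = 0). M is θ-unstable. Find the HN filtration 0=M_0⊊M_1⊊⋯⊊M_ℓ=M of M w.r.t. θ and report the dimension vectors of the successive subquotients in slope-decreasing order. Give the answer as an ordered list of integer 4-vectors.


Barcode: M ≅ I[1,2], I[1,4], I[2,2], I[2,4], I[4,4]. HN layers by μ_θ (4 steps, strictly decreasing):
  μ^(1)=20; μ^(2)=3/4; μ^(3)=-2; μ^(4)=-37/2

((1, 1, 0, 0); (1, 1, 1, 1); (0, 1, 0, 2); (0, 1, 1, 0))


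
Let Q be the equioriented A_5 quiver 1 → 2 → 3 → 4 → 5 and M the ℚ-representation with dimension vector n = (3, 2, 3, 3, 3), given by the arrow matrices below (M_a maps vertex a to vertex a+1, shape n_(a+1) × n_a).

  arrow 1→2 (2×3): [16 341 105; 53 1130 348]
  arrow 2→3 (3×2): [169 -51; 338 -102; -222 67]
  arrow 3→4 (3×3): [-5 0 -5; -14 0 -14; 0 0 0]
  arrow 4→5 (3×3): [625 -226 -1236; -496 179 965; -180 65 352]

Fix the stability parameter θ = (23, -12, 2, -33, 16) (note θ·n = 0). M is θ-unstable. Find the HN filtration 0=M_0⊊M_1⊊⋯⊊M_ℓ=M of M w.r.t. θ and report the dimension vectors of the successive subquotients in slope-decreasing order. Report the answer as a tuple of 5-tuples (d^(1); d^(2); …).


Via rank(M_{q-1}∘⋯∘M_p): M ≅ I[1,1], I[1,3], I[1,5], I[3,3], I[4,5]^2.
μ_θ-semistable layers: μ^(1)=23; μ^(2)=16; μ^(3)=13/3; μ^(4)=2; μ^(5)=-5; μ^(6)=-33

((1, 0, 0, 0, 0); (0, 0, 0, 0, 3); (1, 1, 1, 0, 0); (0, 0, 1, 0, 0); (1, 1, 1, 1, 0); (0, 0, 0, 2, 0))


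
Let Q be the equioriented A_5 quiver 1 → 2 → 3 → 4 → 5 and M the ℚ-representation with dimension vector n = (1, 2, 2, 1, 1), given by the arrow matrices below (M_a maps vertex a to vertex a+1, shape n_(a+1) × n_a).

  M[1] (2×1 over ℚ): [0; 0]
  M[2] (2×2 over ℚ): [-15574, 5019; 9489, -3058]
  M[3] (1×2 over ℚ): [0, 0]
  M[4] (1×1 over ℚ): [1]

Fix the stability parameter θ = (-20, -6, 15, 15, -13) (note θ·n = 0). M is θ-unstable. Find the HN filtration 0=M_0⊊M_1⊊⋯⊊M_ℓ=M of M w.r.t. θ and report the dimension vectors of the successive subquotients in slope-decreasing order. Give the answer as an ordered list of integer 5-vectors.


Via rank(M_{q-1}∘⋯∘M_p): M ≅ I[1,1], I[2,3]^2, I[4,5].
μ_θ-semistable layers: μ^(1)=15; μ^(2)=1; μ^(3)=-6; μ^(4)=-20

((0, 0, 2, 0, 0); (0, 0, 0, 1, 1); (0, 2, 0, 0, 0); (1, 0, 0, 0, 0))


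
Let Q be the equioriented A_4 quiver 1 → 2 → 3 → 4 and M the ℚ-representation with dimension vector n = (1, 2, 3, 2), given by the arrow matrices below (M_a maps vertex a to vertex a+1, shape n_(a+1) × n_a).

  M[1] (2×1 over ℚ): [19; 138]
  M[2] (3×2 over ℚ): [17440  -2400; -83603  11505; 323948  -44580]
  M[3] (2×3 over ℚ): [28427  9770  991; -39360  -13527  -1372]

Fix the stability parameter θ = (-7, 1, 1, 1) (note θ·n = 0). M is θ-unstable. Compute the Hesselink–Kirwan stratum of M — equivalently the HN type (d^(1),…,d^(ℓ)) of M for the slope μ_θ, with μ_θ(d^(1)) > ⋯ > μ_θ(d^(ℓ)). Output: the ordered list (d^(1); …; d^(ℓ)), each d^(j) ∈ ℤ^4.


Barcode: M ≅ I[1,4], I[2,2], I[3,3], I[3,4]. HN layers by μ_θ (2 steps, strictly decreasing):
  μ^(1)=1; μ^(2)=-7

((0, 2, 3, 2); (1, 0, 0, 0))


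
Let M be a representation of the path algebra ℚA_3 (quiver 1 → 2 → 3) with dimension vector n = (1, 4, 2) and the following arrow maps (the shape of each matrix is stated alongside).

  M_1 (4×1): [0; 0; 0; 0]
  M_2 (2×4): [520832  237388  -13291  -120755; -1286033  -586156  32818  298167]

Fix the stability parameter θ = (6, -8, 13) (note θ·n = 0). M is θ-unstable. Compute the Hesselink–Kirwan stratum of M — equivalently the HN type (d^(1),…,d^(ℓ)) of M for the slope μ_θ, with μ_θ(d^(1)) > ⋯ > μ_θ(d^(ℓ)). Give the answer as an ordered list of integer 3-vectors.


Barcode: M ≅ I[1,1], I[2,2]^2, I[2,3]^2. HN layers by μ_θ (3 steps, strictly decreasing):
  μ^(1)=13; μ^(2)=6; μ^(3)=-8

((0, 0, 2); (1, 0, 0); (0, 4, 0))


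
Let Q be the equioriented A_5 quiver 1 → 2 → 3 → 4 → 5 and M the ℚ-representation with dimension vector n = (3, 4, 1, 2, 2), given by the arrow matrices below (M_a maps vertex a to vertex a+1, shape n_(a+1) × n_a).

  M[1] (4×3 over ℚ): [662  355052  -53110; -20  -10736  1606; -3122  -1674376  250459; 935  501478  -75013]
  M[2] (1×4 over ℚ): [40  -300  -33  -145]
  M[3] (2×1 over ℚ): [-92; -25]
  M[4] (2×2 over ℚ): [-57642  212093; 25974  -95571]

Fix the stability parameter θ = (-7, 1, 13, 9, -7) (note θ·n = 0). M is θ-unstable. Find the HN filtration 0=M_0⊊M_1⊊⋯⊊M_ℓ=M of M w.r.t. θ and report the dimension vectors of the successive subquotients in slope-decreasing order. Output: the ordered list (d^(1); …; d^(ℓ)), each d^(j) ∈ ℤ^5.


Interval decomposition of M: I[1,1], I[1,2], I[1,5], I[2,2]^2, I[4,4], I[5,5].
HN type (ℓ=4): μ^(1)=9; μ^(2)=5; μ^(3)=1; μ^(4)=-7

((0, 0, 0, 1, 0); (0, 0, 1, 1, 1); (0, 4, 0, 0, 0); (3, 0, 0, 0, 1))


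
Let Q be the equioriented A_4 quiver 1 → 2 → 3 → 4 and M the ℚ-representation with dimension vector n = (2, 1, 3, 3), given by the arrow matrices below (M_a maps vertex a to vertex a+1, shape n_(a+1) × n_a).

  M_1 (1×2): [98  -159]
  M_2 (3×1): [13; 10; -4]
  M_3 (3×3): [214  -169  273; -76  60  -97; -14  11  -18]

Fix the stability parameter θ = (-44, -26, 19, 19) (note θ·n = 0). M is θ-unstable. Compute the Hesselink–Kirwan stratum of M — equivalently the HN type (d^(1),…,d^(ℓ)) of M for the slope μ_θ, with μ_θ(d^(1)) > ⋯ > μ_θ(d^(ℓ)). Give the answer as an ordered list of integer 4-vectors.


Interval decomposition of M: I[1,1], I[1,3], I[3,4]^2, I[4,4].
HN type (ℓ=3): μ^(1)=19; μ^(2)=-26; μ^(3)=-44

((0, 0, 3, 3); (0, 1, 0, 0); (2, 0, 0, 0))


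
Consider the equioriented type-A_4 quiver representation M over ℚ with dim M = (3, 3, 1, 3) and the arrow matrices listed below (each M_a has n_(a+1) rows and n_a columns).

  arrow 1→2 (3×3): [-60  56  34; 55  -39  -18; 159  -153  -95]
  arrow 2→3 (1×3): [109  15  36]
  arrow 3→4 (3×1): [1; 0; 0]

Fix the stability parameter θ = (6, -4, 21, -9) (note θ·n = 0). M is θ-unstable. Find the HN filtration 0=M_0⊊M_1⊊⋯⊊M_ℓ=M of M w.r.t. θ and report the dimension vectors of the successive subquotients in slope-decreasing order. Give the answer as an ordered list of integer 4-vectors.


Interval decomposition of M: I[1,2]^2, I[1,4], I[4,4]^2.
HN type (ℓ=3): μ^(1)=6; μ^(2)=1; μ^(3)=-9

((0, 0, 1, 1); (3, 3, 0, 0); (0, 0, 0, 2))


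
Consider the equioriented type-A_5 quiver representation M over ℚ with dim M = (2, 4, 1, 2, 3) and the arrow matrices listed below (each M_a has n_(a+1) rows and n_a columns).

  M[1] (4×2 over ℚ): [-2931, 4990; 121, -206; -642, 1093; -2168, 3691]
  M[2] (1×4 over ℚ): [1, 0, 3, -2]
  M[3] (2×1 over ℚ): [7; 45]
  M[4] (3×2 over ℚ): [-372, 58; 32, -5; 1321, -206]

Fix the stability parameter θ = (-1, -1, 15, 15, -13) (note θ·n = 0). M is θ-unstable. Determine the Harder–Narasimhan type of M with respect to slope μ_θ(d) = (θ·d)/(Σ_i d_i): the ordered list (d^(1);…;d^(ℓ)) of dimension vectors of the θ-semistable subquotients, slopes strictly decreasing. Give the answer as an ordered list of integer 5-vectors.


Via rank(M_{q-1}∘⋯∘M_p): M ≅ I[1,2], I[1,5], I[2,2]^2, I[4,5], I[5,5].
μ_θ-semistable layers: μ^(1)=17/3; μ^(2)=1; μ^(3)=-1; μ^(4)=-13

((0, 0, 1, 1, 1); (0, 0, 0, 1, 1); (2, 4, 0, 0, 0); (0, 0, 0, 0, 1))


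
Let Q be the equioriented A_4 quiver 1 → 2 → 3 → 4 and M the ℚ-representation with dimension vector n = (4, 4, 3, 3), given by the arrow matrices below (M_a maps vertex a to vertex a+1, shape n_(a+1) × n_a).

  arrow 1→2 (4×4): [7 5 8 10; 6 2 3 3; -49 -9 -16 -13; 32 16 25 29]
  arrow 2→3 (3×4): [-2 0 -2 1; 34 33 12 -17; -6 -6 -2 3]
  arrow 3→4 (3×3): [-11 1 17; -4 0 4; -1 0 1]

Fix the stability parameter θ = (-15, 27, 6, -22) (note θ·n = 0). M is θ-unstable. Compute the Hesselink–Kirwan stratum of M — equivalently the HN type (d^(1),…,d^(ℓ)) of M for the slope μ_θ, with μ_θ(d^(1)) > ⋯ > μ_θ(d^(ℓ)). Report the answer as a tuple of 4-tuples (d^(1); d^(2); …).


Interval decomposition of M: I[1,1], I[1,2]^2, I[1,3], I[2,4], I[3,4], I[4,4].
HN type (ℓ=6): μ^(1)=27; μ^(2)=33/2; μ^(3)=11/3; μ^(4)=-8; μ^(5)=-15; μ^(6)=-22

((0, 2, 0, 0); (0, 1, 1, 0); (0, 1, 1, 1); (0, 0, 1, 1); (4, 0, 0, 0); (0, 0, 0, 1))


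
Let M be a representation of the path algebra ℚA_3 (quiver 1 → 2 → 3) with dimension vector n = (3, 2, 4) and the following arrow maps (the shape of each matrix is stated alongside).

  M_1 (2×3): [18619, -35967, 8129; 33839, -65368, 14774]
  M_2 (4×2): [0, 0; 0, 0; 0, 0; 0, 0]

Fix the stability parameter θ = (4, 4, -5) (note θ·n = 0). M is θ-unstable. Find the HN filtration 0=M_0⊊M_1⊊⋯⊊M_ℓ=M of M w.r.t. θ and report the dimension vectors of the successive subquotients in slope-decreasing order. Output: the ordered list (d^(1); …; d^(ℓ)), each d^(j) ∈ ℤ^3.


Barcode: M ≅ I[1,1], I[1,2]^2, I[3,3]^4. HN layers by μ_θ (2 steps, strictly decreasing):
  μ^(1)=4; μ^(2)=-5

((3, 2, 0); (0, 0, 4))


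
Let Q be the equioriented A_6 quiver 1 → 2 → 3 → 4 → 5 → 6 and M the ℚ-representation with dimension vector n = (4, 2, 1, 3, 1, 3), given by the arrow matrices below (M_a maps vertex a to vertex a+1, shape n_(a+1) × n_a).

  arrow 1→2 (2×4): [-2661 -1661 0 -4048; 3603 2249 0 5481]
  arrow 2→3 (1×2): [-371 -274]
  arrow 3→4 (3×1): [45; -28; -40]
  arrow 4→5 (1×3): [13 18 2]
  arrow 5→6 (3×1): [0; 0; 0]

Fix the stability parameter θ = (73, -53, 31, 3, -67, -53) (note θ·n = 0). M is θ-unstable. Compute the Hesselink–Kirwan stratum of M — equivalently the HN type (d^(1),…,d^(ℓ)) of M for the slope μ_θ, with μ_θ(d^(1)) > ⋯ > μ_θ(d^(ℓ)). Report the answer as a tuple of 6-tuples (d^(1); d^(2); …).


Interval decomposition of M: I[1,1]^2, I[1,2], I[1,5], I[4,4]^2, I[6,6]^3.
HN type (ℓ=5): μ^(1)=73; μ^(2)=10; μ^(3)=3; μ^(4)=-13/5; μ^(5)=-53

((2, 0, 0, 0, 0, 0); (1, 1, 0, 0, 0, 0); (0, 0, 0, 2, 0, 0); (1, 1, 1, 1, 1, 0); (0, 0, 0, 0, 0, 3))


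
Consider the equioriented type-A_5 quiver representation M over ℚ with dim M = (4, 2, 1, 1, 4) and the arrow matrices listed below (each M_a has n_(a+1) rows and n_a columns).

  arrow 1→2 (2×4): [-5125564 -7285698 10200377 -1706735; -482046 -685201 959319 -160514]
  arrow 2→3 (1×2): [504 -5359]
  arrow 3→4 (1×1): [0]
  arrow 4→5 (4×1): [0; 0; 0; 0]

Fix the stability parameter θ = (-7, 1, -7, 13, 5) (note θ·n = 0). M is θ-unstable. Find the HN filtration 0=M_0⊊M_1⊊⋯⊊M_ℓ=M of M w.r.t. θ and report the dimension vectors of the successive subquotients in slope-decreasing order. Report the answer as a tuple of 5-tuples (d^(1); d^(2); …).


Interval decomposition of M: I[1,1]^2, I[1,2], I[1,3], I[4,4], I[5,5]^4.
HN type (ℓ=5): μ^(1)=13; μ^(2)=5; μ^(3)=1; μ^(4)=-3; μ^(5)=-7

((0, 0, 0, 1, 0); (0, 0, 0, 0, 4); (0, 1, 0, 0, 0); (0, 1, 1, 0, 0); (4, 0, 0, 0, 0))


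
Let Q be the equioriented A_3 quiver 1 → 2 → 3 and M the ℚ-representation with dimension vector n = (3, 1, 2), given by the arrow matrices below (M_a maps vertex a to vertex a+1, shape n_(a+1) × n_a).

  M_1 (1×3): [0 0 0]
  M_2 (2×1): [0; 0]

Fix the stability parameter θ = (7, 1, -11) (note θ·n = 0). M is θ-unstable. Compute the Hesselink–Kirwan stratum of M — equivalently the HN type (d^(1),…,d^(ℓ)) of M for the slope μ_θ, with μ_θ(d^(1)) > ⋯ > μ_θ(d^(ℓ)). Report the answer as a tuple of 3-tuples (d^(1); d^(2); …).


Barcode: M ≅ I[1,1]^3, I[2,2], I[3,3]^2. HN layers by μ_θ (3 steps, strictly decreasing):
  μ^(1)=7; μ^(2)=1; μ^(3)=-11

((3, 0, 0); (0, 1, 0); (0, 0, 2))


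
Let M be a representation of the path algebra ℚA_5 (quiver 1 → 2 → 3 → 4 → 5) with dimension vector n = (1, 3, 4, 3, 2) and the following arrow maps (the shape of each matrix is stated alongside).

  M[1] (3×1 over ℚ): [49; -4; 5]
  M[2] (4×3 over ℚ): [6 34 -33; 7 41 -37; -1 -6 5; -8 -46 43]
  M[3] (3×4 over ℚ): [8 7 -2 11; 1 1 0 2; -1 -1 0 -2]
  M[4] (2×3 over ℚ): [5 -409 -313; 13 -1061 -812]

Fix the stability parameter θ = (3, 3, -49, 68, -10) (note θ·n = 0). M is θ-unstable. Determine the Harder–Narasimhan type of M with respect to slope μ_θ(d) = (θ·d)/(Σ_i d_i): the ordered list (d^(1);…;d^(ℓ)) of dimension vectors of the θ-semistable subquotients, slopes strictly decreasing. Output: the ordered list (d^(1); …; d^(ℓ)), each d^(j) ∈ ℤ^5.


Interval decomposition of M: I[1,5], I[2,3], I[2,5], I[3,3], I[4,4].
HN type (ℓ=5): μ^(1)=68; μ^(2)=29; μ^(3)=-43/3; μ^(4)=-23; μ^(5)=-49

((0, 0, 0, 1, 0); (0, 0, 0, 2, 2); (1, 1, 1, 0, 0); (0, 2, 2, 0, 0); (0, 0, 1, 0, 0))


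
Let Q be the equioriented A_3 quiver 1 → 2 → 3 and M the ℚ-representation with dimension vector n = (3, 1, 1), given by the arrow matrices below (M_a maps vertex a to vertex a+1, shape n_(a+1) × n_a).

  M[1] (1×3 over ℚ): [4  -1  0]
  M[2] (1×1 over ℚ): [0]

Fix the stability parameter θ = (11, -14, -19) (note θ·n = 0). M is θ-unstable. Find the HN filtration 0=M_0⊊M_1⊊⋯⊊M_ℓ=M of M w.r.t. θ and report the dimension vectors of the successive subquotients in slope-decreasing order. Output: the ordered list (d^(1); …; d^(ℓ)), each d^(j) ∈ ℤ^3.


Via rank(M_{q-1}∘⋯∘M_p): M ≅ I[1,1]^2, I[1,2], I[3,3].
μ_θ-semistable layers: μ^(1)=11; μ^(2)=-3/2; μ^(3)=-19

((2, 0, 0); (1, 1, 0); (0, 0, 1))


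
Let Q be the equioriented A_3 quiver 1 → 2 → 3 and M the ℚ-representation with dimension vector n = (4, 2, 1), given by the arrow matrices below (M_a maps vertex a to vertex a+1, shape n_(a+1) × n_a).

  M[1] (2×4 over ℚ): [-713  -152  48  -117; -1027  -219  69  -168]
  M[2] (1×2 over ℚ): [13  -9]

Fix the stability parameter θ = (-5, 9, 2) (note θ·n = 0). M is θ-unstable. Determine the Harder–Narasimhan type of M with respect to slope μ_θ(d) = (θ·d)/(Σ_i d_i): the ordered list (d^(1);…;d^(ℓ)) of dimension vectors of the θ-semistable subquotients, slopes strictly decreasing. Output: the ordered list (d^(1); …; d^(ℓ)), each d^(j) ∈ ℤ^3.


Interval decomposition of M: I[1,1]^2, I[1,2], I[1,3].
HN type (ℓ=3): μ^(1)=9; μ^(2)=11/2; μ^(3)=-5

((0, 1, 0); (0, 1, 1); (4, 0, 0))


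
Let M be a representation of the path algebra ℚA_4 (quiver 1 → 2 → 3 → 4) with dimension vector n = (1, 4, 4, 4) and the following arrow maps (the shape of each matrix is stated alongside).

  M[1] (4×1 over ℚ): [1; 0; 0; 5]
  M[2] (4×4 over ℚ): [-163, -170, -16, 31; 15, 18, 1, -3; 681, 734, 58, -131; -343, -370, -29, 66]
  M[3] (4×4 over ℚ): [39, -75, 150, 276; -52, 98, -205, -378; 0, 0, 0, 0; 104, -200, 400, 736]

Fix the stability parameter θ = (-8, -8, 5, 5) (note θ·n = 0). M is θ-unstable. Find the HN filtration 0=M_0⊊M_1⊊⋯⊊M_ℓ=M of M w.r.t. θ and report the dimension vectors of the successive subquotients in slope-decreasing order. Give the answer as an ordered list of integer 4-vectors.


Barcode: M ≅ I[1,3], I[2,2], I[2,4]^2, I[3,3], I[4,4]^2. HN layers by μ_θ (2 steps, strictly decreasing):
  μ^(1)=5; μ^(2)=-8

((0, 0, 4, 4); (1, 4, 0, 0))


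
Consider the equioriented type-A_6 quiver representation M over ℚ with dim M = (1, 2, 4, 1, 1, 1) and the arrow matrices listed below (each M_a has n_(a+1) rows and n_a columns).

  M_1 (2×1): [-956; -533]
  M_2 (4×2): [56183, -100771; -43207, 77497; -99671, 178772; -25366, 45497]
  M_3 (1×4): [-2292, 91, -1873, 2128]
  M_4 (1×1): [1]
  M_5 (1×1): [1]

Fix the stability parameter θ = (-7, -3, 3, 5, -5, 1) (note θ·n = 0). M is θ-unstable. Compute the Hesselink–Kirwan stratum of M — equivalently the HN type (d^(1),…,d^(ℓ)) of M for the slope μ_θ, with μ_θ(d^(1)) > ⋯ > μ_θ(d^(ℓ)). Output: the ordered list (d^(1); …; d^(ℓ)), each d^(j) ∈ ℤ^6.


Barcode: M ≅ I[1,6], I[2,3], I[3,3]^2. HN layers by μ_θ (4 steps, strictly decreasing):
  μ^(1)=3; μ^(2)=1; μ^(3)=-3; μ^(4)=-7

((0, 0, 3, 0, 0, 0); (0, 0, 1, 1, 1, 1); (0, 2, 0, 0, 0, 0); (1, 0, 0, 0, 0, 0))


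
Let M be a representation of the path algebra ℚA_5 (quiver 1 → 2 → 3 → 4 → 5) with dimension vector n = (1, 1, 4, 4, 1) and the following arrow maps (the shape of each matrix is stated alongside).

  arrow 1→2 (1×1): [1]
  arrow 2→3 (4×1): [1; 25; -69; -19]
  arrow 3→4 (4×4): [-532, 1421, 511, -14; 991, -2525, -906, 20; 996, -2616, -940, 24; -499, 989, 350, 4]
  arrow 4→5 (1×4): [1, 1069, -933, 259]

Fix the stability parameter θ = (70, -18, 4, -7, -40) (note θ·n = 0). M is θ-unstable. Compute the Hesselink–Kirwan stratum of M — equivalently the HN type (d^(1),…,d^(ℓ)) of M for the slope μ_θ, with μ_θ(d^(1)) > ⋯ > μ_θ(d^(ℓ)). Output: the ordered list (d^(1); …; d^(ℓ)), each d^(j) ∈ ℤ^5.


Barcode: M ≅ I[1,3], I[3,3], I[3,4], I[3,5], I[4,4]^2. HN layers by μ_θ (5 steps, strictly decreasing):
  μ^(1)=56/3; μ^(2)=4; μ^(3)=-3/2; μ^(4)=-7; μ^(5)=-43/3

((1, 1, 1, 0, 0); (0, 0, 1, 0, 0); (0, 0, 1, 1, 0); (0, 0, 0, 2, 0); (0, 0, 1, 1, 1))


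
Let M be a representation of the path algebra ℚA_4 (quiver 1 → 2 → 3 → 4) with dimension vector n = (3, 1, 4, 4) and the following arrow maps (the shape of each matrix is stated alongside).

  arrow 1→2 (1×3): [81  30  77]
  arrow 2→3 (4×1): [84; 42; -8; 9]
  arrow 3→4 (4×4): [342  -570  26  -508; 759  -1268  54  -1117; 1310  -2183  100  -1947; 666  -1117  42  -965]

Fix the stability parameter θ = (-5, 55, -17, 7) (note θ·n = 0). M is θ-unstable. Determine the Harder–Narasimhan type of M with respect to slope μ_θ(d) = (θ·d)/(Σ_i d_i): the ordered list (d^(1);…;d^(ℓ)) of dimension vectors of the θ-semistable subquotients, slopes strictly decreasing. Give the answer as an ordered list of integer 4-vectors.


Barcode: M ≅ I[1,1]^2, I[1,4], I[3,3], I[3,4]^2, I[4,4]. HN layers by μ_θ (4 steps, strictly decreasing):
  μ^(1)=15; μ^(2)=7; μ^(3)=-5; μ^(4)=-17

((0, 1, 1, 1); (0, 0, 0, 3); (3, 0, 0, 0); (0, 0, 3, 0))


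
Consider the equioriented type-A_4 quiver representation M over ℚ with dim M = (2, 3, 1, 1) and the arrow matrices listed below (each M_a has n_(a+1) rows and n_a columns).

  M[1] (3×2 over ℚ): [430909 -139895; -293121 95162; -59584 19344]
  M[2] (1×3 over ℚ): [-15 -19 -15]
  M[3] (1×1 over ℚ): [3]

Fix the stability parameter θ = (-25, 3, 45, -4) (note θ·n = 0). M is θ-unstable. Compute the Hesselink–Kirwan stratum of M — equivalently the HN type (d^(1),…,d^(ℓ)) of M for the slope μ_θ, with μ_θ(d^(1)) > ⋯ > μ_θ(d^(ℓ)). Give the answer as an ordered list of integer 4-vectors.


Barcode: M ≅ I[1,2], I[1,4], I[2,2]. HN layers by μ_θ (3 steps, strictly decreasing):
  μ^(1)=41/2; μ^(2)=3; μ^(3)=-25

((0, 0, 1, 1); (0, 3, 0, 0); (2, 0, 0, 0))


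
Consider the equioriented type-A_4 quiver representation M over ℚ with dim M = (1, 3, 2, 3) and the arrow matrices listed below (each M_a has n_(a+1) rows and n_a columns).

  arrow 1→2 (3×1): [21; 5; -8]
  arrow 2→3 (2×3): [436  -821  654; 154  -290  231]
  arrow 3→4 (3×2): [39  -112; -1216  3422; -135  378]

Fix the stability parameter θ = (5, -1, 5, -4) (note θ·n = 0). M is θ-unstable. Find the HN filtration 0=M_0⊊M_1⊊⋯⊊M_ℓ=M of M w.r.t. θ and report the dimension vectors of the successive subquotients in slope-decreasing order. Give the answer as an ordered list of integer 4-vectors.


Via rank(M_{q-1}∘⋯∘M_p): M ≅ I[1,4], I[2,2], I[2,4], I[4,4].
μ_θ-semistable layers: μ^(1)=5/4; μ^(2)=1/2; μ^(3)=-1; μ^(4)=-4

((1, 1, 1, 1); (0, 0, 1, 1); (0, 2, 0, 0); (0, 0, 0, 1))


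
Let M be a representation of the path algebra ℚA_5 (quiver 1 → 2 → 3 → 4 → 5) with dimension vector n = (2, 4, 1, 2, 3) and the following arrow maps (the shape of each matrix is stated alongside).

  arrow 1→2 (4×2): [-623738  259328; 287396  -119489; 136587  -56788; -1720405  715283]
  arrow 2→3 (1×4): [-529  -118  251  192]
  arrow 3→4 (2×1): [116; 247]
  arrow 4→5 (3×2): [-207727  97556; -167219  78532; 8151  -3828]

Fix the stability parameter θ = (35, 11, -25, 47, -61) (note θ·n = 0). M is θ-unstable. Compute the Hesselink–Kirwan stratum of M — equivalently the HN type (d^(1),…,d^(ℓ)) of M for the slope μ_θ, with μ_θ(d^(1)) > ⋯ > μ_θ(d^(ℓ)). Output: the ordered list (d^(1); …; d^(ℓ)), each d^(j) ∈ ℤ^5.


Barcode: M ≅ I[1,2], I[1,4], I[2,2]^2, I[4,5], I[5,5]^2. HN layers by μ_θ (6 steps, strictly decreasing):
  μ^(1)=47; μ^(2)=23; μ^(3)=11; μ^(4)=7; μ^(5)=-7; μ^(6)=-61

((0, 0, 0, 1, 0); (1, 1, 0, 0, 0); (0, 2, 0, 0, 0); (1, 1, 1, 0, 0); (0, 0, 0, 1, 1); (0, 0, 0, 0, 2))


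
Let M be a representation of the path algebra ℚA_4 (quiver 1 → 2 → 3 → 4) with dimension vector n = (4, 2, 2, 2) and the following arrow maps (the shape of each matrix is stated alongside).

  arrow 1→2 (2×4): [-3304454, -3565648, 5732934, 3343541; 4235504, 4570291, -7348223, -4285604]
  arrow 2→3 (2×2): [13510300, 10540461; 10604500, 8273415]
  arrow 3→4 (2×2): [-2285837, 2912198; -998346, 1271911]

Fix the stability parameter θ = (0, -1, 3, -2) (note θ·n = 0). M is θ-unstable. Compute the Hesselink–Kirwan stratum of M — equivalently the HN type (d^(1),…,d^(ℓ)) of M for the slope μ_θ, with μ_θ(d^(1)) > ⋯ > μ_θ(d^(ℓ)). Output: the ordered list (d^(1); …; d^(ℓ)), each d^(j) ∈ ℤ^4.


Via rank(M_{q-1}∘⋯∘M_p): M ≅ I[1,1]^2, I[1,2], I[1,4], I[3,4].
μ_θ-semistable layers: μ^(1)=1/2; μ^(2)=0; μ^(3)=-1/2

((0, 0, 2, 2); (2, 0, 0, 0); (2, 2, 0, 0))


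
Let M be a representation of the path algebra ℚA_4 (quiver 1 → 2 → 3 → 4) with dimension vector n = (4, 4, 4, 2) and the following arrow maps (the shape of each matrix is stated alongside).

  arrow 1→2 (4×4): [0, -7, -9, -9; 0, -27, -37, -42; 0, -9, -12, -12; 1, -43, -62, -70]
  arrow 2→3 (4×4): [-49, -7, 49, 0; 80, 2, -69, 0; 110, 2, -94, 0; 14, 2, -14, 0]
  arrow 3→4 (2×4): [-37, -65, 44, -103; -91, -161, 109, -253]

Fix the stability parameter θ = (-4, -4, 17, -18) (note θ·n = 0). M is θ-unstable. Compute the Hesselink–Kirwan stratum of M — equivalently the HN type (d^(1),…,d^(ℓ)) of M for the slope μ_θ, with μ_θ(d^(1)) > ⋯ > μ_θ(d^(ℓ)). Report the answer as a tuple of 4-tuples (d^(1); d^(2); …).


Interval decomposition of M: I[1,2]^2, I[1,3], I[1,4], I[3,3], I[3,4].
HN type (ℓ=3): μ^(1)=17; μ^(2)=-1/2; μ^(3)=-4

((0, 0, 2, 0); (0, 0, 2, 2); (4, 4, 0, 0))


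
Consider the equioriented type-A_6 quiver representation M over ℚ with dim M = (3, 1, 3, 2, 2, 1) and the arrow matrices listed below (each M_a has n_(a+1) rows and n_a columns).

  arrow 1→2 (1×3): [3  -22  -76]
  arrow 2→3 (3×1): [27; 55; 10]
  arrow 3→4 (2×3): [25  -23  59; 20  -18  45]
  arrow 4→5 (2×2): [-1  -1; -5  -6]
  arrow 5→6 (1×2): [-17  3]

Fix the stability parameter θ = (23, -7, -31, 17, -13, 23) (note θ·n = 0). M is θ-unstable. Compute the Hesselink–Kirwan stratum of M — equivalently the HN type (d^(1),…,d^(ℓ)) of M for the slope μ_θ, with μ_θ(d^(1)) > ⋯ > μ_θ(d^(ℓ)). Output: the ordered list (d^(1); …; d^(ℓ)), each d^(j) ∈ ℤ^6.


Via rank(M_{q-1}∘⋯∘M_p): M ≅ I[1,1]^2, I[1,3], I[3,5], I[3,6].
μ_θ-semistable layers: μ^(1)=23; μ^(2)=2; μ^(3)=-5; μ^(4)=-31

((2, 0, 0, 0, 0, 1); (0, 0, 0, 2, 2, 0); (1, 1, 1, 0, 0, 0); (0, 0, 2, 0, 0, 0))


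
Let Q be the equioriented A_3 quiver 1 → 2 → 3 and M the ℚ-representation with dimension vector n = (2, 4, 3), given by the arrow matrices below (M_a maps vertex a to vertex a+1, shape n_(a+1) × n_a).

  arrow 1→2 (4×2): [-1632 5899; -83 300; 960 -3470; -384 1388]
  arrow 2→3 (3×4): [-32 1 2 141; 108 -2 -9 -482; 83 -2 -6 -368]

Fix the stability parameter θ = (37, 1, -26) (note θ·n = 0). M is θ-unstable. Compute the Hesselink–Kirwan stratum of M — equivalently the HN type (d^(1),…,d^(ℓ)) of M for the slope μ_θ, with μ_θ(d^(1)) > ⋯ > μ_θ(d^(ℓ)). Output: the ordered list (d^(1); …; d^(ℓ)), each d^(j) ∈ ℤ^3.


Barcode: M ≅ I[1,3]^2, I[2,2], I[2,3]. HN layers by μ_θ (3 steps, strictly decreasing):
  μ^(1)=4; μ^(2)=1; μ^(3)=-25/2

((2, 2, 2); (0, 1, 0); (0, 1, 1))


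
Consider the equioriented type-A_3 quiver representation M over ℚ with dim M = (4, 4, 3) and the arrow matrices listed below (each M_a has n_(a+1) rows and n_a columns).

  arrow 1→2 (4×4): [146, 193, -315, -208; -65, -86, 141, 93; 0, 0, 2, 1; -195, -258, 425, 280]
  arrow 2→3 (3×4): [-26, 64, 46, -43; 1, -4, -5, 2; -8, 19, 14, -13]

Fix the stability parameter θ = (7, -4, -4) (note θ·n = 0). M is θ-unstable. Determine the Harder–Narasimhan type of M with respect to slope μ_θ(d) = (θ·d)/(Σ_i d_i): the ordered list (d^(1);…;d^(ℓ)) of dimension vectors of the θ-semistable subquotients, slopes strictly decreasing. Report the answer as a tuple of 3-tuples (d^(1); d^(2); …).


Via rank(M_{q-1}∘⋯∘M_p): M ≅ I[1,1], I[1,3]^3, I[2,2].
μ_θ-semistable layers: μ^(1)=7; μ^(2)=-1/3; μ^(3)=-4

((1, 0, 0); (3, 3, 3); (0, 1, 0))


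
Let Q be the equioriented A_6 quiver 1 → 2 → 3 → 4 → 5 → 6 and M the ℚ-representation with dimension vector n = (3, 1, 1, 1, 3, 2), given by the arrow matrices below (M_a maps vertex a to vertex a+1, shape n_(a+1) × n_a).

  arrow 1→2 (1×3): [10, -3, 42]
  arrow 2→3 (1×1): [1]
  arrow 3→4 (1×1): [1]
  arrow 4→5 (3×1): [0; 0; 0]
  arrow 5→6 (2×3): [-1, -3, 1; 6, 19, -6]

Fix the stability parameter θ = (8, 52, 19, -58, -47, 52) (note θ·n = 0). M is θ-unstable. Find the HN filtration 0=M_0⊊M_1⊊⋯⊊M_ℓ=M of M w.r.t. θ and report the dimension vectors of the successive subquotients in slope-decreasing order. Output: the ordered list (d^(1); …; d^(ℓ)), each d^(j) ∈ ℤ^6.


Barcode: M ≅ I[1,1]^2, I[1,4], I[5,5], I[5,6]^2. HN layers by μ_θ (4 steps, strictly decreasing):
  μ^(1)=52; μ^(2)=8; μ^(3)=21/4; μ^(4)=-47

((0, 0, 0, 0, 0, 2); (2, 0, 0, 0, 0, 0); (1, 1, 1, 1, 0, 0); (0, 0, 0, 0, 3, 0))


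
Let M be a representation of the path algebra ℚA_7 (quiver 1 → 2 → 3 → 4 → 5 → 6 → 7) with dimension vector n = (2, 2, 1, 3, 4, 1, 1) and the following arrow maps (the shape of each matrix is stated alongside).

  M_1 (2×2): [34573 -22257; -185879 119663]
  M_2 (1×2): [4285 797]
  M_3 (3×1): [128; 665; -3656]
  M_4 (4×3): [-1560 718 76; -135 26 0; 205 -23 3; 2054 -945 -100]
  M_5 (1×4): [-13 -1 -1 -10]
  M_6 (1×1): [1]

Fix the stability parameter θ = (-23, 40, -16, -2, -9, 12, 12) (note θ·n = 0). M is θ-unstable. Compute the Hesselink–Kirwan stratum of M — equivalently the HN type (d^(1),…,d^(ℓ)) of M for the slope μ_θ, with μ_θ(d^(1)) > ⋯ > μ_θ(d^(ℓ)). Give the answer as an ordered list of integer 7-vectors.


Barcode: M ≅ I[1,2], I[1,7], I[4,5]^2, I[5,5]. HN layers by μ_θ (6 steps, strictly decreasing):
  μ^(1)=40; μ^(2)=12; μ^(3)=13/4; μ^(4)=-11/2; μ^(5)=-9; μ^(6)=-23

((0, 1, 0, 0, 0, 0, 0); (0, 0, 0, 0, 0, 1, 1); (0, 1, 1, 1, 1, 0, 0); (0, 0, 0, 2, 2, 0, 0); (0, 0, 0, 0, 1, 0, 0); (2, 0, 0, 0, 0, 0, 0))


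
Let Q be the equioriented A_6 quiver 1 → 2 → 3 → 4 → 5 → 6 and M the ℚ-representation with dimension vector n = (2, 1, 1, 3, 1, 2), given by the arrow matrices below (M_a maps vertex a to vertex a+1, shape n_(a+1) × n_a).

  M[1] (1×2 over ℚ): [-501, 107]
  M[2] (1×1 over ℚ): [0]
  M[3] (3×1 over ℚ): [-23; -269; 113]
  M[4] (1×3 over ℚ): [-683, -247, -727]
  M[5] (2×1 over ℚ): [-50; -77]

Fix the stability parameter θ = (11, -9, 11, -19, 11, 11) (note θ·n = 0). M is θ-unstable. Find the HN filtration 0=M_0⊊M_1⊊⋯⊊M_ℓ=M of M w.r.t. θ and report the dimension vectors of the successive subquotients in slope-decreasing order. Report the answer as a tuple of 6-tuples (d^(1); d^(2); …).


Barcode: M ≅ I[1,1], I[1,2], I[3,6], I[4,4]^2, I[6,6]. HN layers by μ_θ (4 steps, strictly decreasing):
  μ^(1)=11; μ^(2)=1; μ^(3)=-4; μ^(4)=-19

((1, 0, 0, 0, 1, 2); (1, 1, 0, 0, 0, 0); (0, 0, 1, 1, 0, 0); (0, 0, 0, 2, 0, 0))


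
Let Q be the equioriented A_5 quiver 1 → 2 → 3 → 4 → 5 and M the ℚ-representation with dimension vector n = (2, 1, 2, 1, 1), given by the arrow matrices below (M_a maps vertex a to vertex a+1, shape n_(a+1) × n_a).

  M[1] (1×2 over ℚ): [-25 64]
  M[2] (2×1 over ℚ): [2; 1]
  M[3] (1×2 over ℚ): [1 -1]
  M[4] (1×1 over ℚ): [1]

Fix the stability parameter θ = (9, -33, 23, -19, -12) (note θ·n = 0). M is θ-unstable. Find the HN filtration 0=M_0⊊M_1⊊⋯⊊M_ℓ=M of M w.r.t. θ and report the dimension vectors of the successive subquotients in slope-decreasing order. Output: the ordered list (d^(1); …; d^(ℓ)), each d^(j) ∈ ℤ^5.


Barcode: M ≅ I[1,1], I[1,5], I[3,3]. HN layers by μ_θ (4 steps, strictly decreasing):
  μ^(1)=23; μ^(2)=9; μ^(3)=-8/3; μ^(4)=-12

((0, 0, 1, 0, 0); (1, 0, 0, 0, 0); (0, 0, 1, 1, 1); (1, 1, 0, 0, 0))


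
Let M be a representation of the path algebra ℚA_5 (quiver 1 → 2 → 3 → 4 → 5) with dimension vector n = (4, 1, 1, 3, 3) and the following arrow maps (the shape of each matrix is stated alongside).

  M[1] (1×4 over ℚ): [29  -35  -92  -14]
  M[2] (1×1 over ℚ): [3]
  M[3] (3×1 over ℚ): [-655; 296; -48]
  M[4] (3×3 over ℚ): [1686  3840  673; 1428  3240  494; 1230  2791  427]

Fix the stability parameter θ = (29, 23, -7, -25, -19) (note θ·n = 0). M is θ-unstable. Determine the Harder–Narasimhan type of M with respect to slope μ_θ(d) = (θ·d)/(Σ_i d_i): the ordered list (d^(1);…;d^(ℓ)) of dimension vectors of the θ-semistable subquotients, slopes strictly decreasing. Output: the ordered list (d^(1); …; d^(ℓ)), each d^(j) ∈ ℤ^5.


Barcode: M ≅ I[1,1]^3, I[1,5], I[4,4], I[4,5], I[5,5]. HN layers by μ_θ (4 steps, strictly decreasing):
  μ^(1)=29; μ^(2)=1/5; μ^(3)=-19; μ^(4)=-25

((3, 0, 0, 0, 0); (1, 1, 1, 1, 1); (0, 0, 0, 0, 2); (0, 0, 0, 2, 0))


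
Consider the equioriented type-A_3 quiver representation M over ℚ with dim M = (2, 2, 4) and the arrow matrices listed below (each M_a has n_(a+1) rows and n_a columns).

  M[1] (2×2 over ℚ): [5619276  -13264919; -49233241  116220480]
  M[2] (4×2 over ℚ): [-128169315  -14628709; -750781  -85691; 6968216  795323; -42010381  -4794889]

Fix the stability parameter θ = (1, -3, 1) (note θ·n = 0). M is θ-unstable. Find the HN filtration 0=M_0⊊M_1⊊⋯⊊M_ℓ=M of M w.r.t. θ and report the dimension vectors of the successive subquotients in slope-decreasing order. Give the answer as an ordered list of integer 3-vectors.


Interval decomposition of M: I[1,3]^2, I[3,3]^2.
HN type (ℓ=2): μ^(1)=1; μ^(2)=-1

((0, 0, 4); (2, 2, 0))


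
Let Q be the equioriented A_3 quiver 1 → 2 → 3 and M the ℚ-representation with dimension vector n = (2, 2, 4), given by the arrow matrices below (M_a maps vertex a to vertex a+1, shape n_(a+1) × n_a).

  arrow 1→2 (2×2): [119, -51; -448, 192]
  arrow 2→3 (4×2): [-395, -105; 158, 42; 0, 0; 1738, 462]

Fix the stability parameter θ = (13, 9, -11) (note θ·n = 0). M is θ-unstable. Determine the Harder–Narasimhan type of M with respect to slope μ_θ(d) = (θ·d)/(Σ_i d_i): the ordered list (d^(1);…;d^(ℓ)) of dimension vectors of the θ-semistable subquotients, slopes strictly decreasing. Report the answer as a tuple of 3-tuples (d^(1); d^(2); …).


Interval decomposition of M: I[1,1], I[1,3], I[2,2], I[3,3]^3.
HN type (ℓ=4): μ^(1)=13; μ^(2)=9; μ^(3)=11/3; μ^(4)=-11

((1, 0, 0); (0, 1, 0); (1, 1, 1); (0, 0, 3))


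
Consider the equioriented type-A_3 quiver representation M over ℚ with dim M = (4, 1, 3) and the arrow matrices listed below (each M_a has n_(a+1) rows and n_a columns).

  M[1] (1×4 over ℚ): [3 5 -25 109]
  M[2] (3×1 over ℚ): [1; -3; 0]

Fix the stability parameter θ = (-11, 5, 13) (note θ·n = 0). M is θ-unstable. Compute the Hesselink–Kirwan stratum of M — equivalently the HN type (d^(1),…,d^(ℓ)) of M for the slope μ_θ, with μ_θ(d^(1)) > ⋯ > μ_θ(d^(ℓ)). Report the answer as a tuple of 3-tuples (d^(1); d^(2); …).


Barcode: M ≅ I[1,1]^3, I[1,3], I[3,3]^2. HN layers by μ_θ (3 steps, strictly decreasing):
  μ^(1)=13; μ^(2)=5; μ^(3)=-11

((0, 0, 3); (0, 1, 0); (4, 0, 0))


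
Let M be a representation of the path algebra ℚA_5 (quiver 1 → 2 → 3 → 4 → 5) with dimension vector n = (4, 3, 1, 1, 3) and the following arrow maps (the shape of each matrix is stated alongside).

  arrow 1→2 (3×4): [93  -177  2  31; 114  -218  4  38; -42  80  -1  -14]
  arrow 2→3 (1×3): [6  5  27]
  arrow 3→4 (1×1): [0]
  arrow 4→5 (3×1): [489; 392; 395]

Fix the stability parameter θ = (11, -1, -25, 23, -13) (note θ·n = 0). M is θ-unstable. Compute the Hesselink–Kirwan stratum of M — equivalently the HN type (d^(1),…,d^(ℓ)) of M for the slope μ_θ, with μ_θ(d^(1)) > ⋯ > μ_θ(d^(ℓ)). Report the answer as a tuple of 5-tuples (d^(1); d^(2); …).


Via rank(M_{q-1}∘⋯∘M_p): M ≅ I[1,1]^2, I[1,2], I[1,3], I[2,2], I[4,5], I[5,5]^2.
μ_θ-semistable layers: μ^(1)=11; μ^(2)=5; μ^(3)=-1; μ^(4)=-5; μ^(5)=-13

((2, 0, 0, 0, 0); (1, 1, 0, 1, 1); (0, 1, 0, 0, 0); (1, 1, 1, 0, 0); (0, 0, 0, 0, 2))


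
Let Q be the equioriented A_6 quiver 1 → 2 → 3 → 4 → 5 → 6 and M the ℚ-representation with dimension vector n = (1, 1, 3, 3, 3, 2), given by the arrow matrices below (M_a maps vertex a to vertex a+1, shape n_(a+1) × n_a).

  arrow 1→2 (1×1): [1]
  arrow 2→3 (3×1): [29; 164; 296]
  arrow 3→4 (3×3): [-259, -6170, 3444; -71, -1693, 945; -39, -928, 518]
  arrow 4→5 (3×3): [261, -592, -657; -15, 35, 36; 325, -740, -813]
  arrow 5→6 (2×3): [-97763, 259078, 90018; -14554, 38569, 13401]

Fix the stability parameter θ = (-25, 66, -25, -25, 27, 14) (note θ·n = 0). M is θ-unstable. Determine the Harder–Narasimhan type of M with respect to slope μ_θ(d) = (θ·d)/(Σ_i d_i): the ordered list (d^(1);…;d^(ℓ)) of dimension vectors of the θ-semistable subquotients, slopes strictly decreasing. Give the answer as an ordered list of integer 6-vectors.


Interval decomposition of M: I[1,4], I[3,3], I[3,6], I[4,6], I[5,5].
HN type (ℓ=4): μ^(1)=27; μ^(2)=41/2; μ^(3)=16/3; μ^(4)=-25

((0, 0, 0, 0, 1, 0); (0, 0, 0, 0, 2, 2); (0, 1, 1, 1, 0, 0); (1, 0, 2, 2, 0, 0))


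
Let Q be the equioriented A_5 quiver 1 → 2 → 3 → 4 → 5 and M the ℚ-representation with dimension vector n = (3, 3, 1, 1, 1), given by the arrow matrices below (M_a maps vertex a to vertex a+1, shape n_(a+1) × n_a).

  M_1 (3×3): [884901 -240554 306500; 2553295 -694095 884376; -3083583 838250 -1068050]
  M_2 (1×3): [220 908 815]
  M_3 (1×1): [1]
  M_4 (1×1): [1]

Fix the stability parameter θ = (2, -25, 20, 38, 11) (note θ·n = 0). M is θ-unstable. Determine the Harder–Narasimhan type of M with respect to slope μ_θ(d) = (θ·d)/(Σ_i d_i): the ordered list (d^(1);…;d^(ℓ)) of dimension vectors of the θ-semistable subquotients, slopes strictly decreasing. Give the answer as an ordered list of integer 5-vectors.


Barcode: M ≅ I[1,2]^2, I[1,5]. HN layers by μ_θ (3 steps, strictly decreasing):
  μ^(1)=49/2; μ^(2)=20; μ^(3)=-23/2

((0, 0, 0, 1, 1); (0, 0, 1, 0, 0); (3, 3, 0, 0, 0))


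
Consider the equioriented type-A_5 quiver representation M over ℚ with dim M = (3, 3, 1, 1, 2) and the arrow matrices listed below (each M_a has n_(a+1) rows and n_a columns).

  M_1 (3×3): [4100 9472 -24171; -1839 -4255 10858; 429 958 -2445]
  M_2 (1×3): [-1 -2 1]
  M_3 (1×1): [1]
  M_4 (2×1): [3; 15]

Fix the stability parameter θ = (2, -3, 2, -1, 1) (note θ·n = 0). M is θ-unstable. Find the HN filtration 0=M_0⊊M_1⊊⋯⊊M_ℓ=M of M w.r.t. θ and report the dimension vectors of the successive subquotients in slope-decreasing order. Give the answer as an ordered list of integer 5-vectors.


Barcode: M ≅ I[1,2]^2, I[1,5], I[5,5]. HN layers by μ_θ (3 steps, strictly decreasing):
  μ^(1)=1; μ^(2)=1/2; μ^(3)=-1/2

((0, 0, 0, 0, 2); (0, 0, 1, 1, 0); (3, 3, 0, 0, 0))


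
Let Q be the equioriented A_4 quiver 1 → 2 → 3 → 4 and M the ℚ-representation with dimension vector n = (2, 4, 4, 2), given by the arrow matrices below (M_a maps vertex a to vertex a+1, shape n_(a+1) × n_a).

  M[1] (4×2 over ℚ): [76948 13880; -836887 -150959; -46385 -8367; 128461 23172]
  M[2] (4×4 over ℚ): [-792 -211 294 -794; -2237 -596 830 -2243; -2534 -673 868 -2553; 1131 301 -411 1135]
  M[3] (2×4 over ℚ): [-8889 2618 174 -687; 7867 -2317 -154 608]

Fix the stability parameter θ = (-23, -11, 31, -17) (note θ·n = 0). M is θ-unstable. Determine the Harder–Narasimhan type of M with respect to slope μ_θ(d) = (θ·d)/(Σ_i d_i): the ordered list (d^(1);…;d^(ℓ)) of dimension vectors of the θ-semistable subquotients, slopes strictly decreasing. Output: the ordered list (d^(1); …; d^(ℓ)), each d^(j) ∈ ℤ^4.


Barcode: M ≅ I[1,3], I[1,4], I[2,3], I[2,4]. HN layers by μ_θ (4 steps, strictly decreasing):
  μ^(1)=31; μ^(2)=7; μ^(3)=-11; μ^(4)=-23

((0, 0, 2, 0); (0, 0, 2, 2); (0, 4, 0, 0); (2, 0, 0, 0))


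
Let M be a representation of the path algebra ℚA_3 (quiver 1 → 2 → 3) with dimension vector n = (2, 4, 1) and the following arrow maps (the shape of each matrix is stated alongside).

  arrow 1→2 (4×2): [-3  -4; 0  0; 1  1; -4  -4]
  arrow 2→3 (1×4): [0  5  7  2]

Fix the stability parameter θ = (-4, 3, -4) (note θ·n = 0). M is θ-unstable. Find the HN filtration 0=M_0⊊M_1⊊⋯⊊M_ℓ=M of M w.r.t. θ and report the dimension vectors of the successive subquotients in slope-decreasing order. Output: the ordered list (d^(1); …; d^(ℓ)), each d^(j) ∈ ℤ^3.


Via rank(M_{q-1}∘⋯∘M_p): M ≅ I[1,2], I[1,3], I[2,2]^2.
μ_θ-semistable layers: μ^(1)=3; μ^(2)=-1/2; μ^(3)=-4

((0, 3, 0); (0, 1, 1); (2, 0, 0))
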